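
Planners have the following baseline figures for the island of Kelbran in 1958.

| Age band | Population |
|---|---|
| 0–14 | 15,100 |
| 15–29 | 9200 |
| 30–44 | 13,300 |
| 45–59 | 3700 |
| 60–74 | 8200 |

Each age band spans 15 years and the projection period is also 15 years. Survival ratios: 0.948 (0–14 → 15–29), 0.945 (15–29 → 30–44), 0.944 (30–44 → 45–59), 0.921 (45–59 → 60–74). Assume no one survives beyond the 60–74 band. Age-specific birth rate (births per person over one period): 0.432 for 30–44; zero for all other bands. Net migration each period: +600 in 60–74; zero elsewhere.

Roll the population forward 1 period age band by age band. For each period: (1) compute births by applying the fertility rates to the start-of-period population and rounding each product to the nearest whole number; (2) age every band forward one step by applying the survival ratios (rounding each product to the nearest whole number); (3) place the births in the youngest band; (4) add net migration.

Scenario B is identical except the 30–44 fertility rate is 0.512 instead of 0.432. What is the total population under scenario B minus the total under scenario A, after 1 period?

1064

[period 1]
Births: 13300 × 0.432 = 5746
15–29: 15100 × 0.948 = 14315
30–44: 9200 × 0.945 = 8694
45–59: 13300 × 0.944 = 12555
60–74: 3700 × 0.921 = 3408
Net migration: 60–74 + 600 → 4008
→ [5746, 14315, 8694, 12555, 4008]
Scenario A total after 1 period: 45318
Scenario B projection —
[period 1]
Births: 13300 × 0.512 = 6810
15–29: 15100 × 0.948 = 14315
30–44: 9200 × 0.945 = 8694
45–59: 13300 × 0.944 = 12555
60–74: 3700 × 0.921 = 3408
Net migration: 60–74 + 600 → 4008
→ [6810, 14315, 8694, 12555, 4008]
Scenario B total after 1 period: 46382
Difference B − A = 46382 − 45318 = 1064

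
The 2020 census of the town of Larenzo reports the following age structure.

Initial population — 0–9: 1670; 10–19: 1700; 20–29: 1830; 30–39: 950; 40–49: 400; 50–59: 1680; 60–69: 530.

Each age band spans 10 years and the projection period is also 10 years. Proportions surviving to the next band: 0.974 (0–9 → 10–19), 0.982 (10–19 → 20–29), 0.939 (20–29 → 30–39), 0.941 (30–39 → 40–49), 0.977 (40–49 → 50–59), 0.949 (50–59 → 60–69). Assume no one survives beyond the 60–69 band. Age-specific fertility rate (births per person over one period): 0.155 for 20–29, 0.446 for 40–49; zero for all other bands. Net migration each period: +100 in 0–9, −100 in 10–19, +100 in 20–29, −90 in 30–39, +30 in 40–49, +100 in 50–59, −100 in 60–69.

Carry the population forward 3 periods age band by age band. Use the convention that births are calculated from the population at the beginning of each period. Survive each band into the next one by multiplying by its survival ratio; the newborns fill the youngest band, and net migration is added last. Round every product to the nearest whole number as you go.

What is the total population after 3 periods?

7648

Call the bands 1 to 7, youngest first.
After projecting period 1:
Births: 1830 * 0.155 = 284 ; 400 * 0.446 = 178 ⇒ total 462
Band 2: 1670 * 0.974 = 1627
Band 3: 1700 * 0.982 = 1669
Band 4: 1830 * 0.939 = 1718
Band 5: 950 * 0.941 = 894
Band 6: 400 * 0.977 = 391
Band 7: 1680 * 0.949 = 1594
Net migration: Band 1 + 100 → 562; Band 2 − 100 → 1527; Band 3 + 100 → 1769; Band 4 − 90 → 1628; Band 5 + 30 → 924; Band 6 + 100 → 491; Band 7 − 100 → 1494
End of period: [562, 1527, 1769, 1628, 924, 491, 1494]
After projecting period 2:
Births: 1769 * 0.155 = 274 ; 924 * 0.446 = 412 ⇒ total 686
Band 2: 562 * 0.974 = 547
Band 3: 1527 * 0.982 = 1500
Band 4: 1769 * 0.939 = 1661
Band 5: 1628 * 0.941 = 1532
Band 6: 924 * 0.977 = 903
Band 7: 491 * 0.949 = 466
Net migration: Band 1 + 100 → 786; Band 2 − 100 → 447; Band 3 + 100 → 1600; Band 4 − 90 → 1571; Band 5 + 30 → 1562; Band 6 + 100 → 1003; Band 7 − 100 → 366
End of period: [786, 447, 1600, 1571, 1562, 1003, 366]
After projecting period 3:
Births: 1600 * 0.155 = 248 ; 1562 * 0.446 = 697 ⇒ total 945
Band 2: 786 * 0.974 = 766
Band 3: 447 * 0.982 = 439
Band 4: 1600 * 0.939 = 1502
Band 5: 1571 * 0.941 = 1478
Band 6: 1562 * 0.977 = 1526
Band 7: 1003 * 0.949 = 952
Net migration: Band 1 + 100 → 1045; Band 2 − 100 → 666; Band 3 + 100 → 539; Band 4 − 90 → 1412; Band 5 + 30 → 1508; Band 6 + 100 → 1626; Band 7 − 100 → 852
End of period: [1045, 666, 539, 1412, 1508, 1626, 852]
Total after period 3: 1045 + 666 + 539 + 1412 + 1508 + 1626 + 852 = 7648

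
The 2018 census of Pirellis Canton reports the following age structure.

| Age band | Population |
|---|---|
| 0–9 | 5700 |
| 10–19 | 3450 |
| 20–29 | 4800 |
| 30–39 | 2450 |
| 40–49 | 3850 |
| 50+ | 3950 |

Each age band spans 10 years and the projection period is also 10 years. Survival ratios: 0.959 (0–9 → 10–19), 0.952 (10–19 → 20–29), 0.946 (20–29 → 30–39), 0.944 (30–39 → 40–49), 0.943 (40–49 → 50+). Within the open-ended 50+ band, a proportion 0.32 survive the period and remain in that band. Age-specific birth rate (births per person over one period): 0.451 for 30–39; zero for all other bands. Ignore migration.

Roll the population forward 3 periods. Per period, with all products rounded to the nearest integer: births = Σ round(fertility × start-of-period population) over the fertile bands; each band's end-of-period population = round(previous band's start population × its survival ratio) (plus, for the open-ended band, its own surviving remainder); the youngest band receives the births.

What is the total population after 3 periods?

Period 1:
Births: 2450 × 0.451 = 1105
10–19: 5700 × 0.959 = 5466
20–29: 3450 × 0.952 = 3284
30–39: 4800 × 0.946 = 4541
40–49: 2450 × 0.944 = 2313
50+: 3850 × 0.943 + 3950 × 0.32 = 3631 + 1264 = 4895
Population now: 0–9=1105, 10–19=5466, 20–29=3284, 30–39=4541, 40–49=2313, 50+=4895
Period 2:
Births: 4541 × 0.451 = 2048
10–19: 1105 × 0.959 = 1060
20–29: 5466 × 0.952 = 5204
30–39: 3284 × 0.946 = 3107
40–49: 4541 × 0.944 = 4287
50+: 2313 × 0.943 + 4895 × 0.32 = 2181 + 1566 = 3747
Population now: 0–9=2048, 10–19=1060, 20–29=5204, 30–39=3107, 40–49=4287, 50+=3747
Period 3:
Births: 3107 × 0.451 = 1401
10–19: 2048 × 0.959 = 1964
20–29: 1060 × 0.952 = 1009
30–39: 5204 × 0.946 = 4923
40–49: 3107 × 0.944 = 2933
50+: 4287 × 0.943 + 3747 × 0.32 = 4043 + 1199 = 5242
Population now: 0–9=1401, 10–19=1964, 20–29=1009, 30–39=4923, 40–49=2933, 50+=5242
Total after period 3: 1401 + 1964 + 1009 + 4923 + 2933 + 5242 = 17472

17472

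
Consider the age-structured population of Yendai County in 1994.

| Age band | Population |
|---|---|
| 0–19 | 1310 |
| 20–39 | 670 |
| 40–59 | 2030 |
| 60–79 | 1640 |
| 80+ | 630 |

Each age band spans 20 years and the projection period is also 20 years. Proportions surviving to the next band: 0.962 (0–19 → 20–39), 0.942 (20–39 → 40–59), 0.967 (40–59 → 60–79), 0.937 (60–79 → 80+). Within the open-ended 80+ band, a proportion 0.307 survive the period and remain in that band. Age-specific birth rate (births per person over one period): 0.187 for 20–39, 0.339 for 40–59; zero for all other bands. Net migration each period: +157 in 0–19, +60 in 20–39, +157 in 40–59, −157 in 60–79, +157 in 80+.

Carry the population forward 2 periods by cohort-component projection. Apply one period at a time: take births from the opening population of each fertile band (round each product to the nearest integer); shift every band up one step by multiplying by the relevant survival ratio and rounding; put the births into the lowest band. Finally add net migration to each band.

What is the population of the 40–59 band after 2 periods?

(Groups numbered youngest = 1 to oldest = 5.)
Period 1.
Births: 670 × 0.187 = 125, 2030 × 0.339 = 688 — total 813
Group 2: 1310 × 0.962 = 1260
Group 3: 670 × 0.942 = 631
Group 4: 2030 × 0.967 = 1963
Group 5: 1640 × 0.937 + 630 × 0.307 = 1537 + 193 = 1730
Net migration: Group 1 + 157 → 970; Group 2 + 60 → 1320; Group 3 + 157 → 788; Group 4 − 157 → 1806; Group 5 + 157 → 1887
Population now: 0–19=970, 20–39=1320, 40–59=788, 60–79=1806, 80+=1887
Period 2.
Births: 1320 × 0.187 = 247, 788 × 0.339 = 267 — total 514
Group 2: 970 × 0.962 = 933
Group 3: 1320 × 0.942 = 1243
Group 4: 788 × 0.967 = 762
Group 5: 1806 × 0.937 + 1887 × 0.307 = 1692 + 579 = 2271
Net migration: Group 1 + 157 → 671; Group 2 + 60 → 993; Group 3 + 157 → 1400; Group 4 − 157 → 605; Group 5 + 157 → 2428
Population now: 0–19=671, 20–39=993, 40–59=1400, 60–79=605, 80+=2428

1400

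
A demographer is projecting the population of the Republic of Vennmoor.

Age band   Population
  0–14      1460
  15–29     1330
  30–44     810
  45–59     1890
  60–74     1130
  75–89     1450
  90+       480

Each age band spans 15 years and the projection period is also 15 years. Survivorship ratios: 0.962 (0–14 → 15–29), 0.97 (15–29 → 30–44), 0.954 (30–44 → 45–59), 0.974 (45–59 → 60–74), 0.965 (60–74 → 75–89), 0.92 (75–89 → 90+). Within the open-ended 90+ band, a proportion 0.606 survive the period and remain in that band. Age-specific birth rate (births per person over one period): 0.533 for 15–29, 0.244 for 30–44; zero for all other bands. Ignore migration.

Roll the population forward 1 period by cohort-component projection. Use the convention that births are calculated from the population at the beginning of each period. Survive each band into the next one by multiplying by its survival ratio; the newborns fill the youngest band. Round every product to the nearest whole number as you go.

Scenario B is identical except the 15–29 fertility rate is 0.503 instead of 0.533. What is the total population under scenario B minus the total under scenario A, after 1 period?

-40

Let band 1 be 0–14 through band 7 = 90+.
Period 1.
Births: 1330 × 0.533 = 709 ; 810 × 0.244 = 198 ⇒ total 907
Band 2: 1460 × 0.962 = 1405
Band 3: 1330 × 0.97 = 1290
Band 4: 810 × 0.954 = 773
Band 5: 1890 × 0.974 = 1841
Band 6: 1130 × 0.965 = 1090
Band 7: 1450 × 0.92 + 480 × 0.606 = 1334 + 291 = 1625
Population now: 0–14=907, 15–29=1405, 30–44=1290, 45–59=773, 60–74=1841, 75–89=1090, 90+=1625
Scenario A total after 1 period: 8931
Scenario B projection —
Period 1.
Births: 1330 × 0.503 = 669 ; 810 × 0.244 = 198 ⇒ total 867
Band 2: 1460 × 0.962 = 1405
Band 3: 1330 × 0.97 = 1290
Band 4: 810 × 0.954 = 773
Band 5: 1890 × 0.974 = 1841
Band 6: 1130 × 0.965 = 1090
Band 7: 1450 × 0.92 + 480 × 0.606 = 1334 + 291 = 1625
Population now: 0–14=867, 15–29=1405, 30–44=1290, 45–59=773, 60–74=1841, 75–89=1090, 90+=1625
Scenario B total after 1 period: 8891
Difference B − A = 8891 − 8931 = -40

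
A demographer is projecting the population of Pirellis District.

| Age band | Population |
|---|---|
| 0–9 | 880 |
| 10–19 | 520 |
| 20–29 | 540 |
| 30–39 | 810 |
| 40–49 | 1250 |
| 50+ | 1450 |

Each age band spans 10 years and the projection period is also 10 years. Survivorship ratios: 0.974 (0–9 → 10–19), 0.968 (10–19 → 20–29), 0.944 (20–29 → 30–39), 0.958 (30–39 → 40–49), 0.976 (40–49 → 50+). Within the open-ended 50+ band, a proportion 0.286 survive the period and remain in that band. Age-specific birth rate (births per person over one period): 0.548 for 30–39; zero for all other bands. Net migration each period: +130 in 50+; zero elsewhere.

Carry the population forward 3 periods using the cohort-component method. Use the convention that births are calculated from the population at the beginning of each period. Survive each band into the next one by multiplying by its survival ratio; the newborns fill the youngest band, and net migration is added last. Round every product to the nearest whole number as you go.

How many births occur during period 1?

Numbering the groups 1..6 from youngest to oldest:
[period 1]
Births: 810 * 0.548 = 444
Group 2: 880 * 0.974 = 857
Group 3: 520 * 0.968 = 503
Group 4: 540 * 0.944 = 510
Group 5: 810 * 0.958 = 776
Group 6: 1250 * 0.976 + 1450 * 0.286 = 1220 + 415 = 1635
Net migration: Group 6 + 130 → 1765
→ [444, 857, 503, 510, 776, 1765]

444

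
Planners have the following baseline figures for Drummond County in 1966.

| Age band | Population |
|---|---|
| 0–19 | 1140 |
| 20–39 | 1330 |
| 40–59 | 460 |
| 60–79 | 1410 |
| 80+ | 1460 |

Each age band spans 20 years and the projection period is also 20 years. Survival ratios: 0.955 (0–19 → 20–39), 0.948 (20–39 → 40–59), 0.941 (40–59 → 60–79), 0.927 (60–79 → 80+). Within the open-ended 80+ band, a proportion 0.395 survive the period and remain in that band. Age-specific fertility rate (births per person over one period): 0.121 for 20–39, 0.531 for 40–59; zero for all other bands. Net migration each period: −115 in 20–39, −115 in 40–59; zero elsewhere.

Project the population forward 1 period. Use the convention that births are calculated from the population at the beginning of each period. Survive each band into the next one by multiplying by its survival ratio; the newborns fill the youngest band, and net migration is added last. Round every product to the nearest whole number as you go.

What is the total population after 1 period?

Numbering the bands 1..5 from youngest to oldest:
Period 1:
Births: 1330 * 0.121 = 161  |  460 * 0.531 = 244 ⇒ total 405
Band 2: 1140 * 0.955 = 1089
Band 3: 1330 * 0.948 = 1261
Band 4: 460 * 0.941 = 433
Band 5: 1410 * 0.927 + 1460 * 0.395 = 1307 + 577 = 1884
Net migration: Band 2 − 115 → 974; Band 3 − 115 → 1146
End of period: [405, 974, 1146, 433, 1884]
Total after period 1: 405 + 974 + 1146 + 433 + 1884 = 4842

4842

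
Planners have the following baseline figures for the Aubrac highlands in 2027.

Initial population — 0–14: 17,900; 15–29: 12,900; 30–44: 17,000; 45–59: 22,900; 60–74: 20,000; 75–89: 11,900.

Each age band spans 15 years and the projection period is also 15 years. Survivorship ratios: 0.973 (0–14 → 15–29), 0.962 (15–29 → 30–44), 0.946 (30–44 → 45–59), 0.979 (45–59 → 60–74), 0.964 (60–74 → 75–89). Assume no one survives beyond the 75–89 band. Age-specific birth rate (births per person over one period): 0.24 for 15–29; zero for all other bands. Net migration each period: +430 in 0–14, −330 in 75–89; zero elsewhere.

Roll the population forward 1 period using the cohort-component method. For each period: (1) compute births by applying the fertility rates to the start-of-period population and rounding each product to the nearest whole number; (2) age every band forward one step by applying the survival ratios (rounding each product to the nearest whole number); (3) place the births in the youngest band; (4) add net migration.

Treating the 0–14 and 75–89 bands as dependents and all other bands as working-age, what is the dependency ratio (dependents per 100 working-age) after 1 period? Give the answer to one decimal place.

32.9

After projecting period 1:
Births: 12900 * 0.24 = 3096
15–29: 17900 * 0.973 = 17417
30–44: 12900 * 0.962 = 12410
45–59: 17000 * 0.946 = 16082
60–74: 22900 * 0.979 = 22419
75–89: 20000 * 0.964 = 19280
Net migration: 0–14 + 430 → 3526; 75–89 − 330 → 18950
Giving 3526 / 17417 / 12410 / 16082 / 22419 / 18950.
Dependents (band 0–14 + band 75–89) = 3526 + 18950 = 22476; working-age = 68328; ratio = 22476/68328 × 100 = 32.9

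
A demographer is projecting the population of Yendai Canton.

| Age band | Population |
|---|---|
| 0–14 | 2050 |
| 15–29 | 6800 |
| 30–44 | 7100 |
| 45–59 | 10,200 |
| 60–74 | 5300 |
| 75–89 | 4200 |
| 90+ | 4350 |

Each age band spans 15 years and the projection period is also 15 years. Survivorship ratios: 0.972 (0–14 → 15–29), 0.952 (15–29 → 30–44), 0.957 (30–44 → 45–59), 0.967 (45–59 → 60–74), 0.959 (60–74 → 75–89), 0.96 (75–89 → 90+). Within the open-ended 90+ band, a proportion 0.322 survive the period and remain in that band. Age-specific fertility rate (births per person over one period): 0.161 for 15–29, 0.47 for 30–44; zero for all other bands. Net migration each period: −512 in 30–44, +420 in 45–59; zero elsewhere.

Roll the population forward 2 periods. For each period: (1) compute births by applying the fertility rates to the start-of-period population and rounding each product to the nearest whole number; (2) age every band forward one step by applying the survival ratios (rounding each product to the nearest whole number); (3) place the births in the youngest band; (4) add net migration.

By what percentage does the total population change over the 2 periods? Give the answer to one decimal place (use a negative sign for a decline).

Numbering the groups 1..7 from youngest to oldest:
Period 1:
Births: 6800 * 0.161 = 1095  |  7100 * 0.47 = 3337 → 4432
Group 2: 2050 * 0.972 = 1993
Group 3: 6800 * 0.952 = 6474
Group 4: 7100 * 0.957 = 6795
Group 5: 10200 * 0.967 = 9863
Group 6: 5300 * 0.959 = 5083
Group 7: 4200 * 0.96 + 4350 * 0.322 = 4032 + 1401 = 5433
Net migration: Group 3 − 512 → 5962; Group 4 + 420 → 7215
End of period: [4432, 1993, 5962, 7215, 9863, 5083, 5433]
Period 2:
Births: 1993 * 0.161 = 321  |  5962 * 0.47 = 2802 → 3123
Group 2: 4432 * 0.972 = 4308
Group 3: 1993 * 0.952 = 1897
Group 4: 5962 * 0.957 = 5706
Group 5: 7215 * 0.967 = 6977
Group 6: 9863 * 0.959 = 9459
Group 7: 5083 * 0.96 + 5433 * 0.322 = 4880 + 1749 = 6629
Net migration: Group 3 − 512 → 1385; Group 4 + 420 → 6126
End of period: [3123, 4308, 1385, 6126, 6977, 9459, 6629]
Total: 40000 → 38007; change = -1993; percentage change = -5.0%

-5.0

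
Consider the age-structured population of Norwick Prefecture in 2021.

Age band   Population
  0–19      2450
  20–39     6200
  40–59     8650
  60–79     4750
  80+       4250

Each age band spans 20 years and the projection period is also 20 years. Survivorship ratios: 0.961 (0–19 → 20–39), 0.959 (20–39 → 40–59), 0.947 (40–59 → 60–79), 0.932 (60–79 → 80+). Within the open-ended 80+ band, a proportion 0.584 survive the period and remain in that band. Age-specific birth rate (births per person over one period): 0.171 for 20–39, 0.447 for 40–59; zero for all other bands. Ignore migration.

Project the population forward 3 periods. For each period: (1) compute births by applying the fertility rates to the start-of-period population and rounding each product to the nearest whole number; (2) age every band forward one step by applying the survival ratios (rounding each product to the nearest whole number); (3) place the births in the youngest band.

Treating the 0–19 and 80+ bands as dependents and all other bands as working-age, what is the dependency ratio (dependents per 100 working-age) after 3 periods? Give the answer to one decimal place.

After projecting period 1:
Births: 6200 × 0.171 = 1060  |  8650 × 0.447 = 3867 → total 4927
20–39: 2450 × 0.961 = 2354
40–59: 6200 × 0.959 = 5946
60–79: 8650 × 0.947 = 8192
80+: 4750 × 0.932 + 4250 × 0.584 = 4427 + 2482 = 6909
End of period: [4927, 2354, 5946, 8192, 6909]
After projecting period 2:
Births: 2354 × 0.171 = 403  |  5946 × 0.447 = 2658 → total 3061
20–39: 4927 × 0.961 = 4735
40–59: 2354 × 0.959 = 2257
60–79: 5946 × 0.947 = 5631
80+: 8192 × 0.932 + 6909 × 0.584 = 7635 + 4035 = 11670
End of period: [3061, 4735, 2257, 5631, 11670]
After projecting period 3:
Births: 4735 × 0.171 = 810  |  2257 × 0.447 = 1009 → total 1819
20–39: 3061 × 0.961 = 2942
40–59: 4735 × 0.959 = 4541
60–79: 2257 × 0.947 = 2137
80+: 5631 × 0.932 + 11670 × 0.584 = 5248 + 6815 = 12063
End of period: [1819, 2942, 4541, 2137, 12063]
Dependents (band 0–19 + band 80+) = 1819 + 12063 = 13882; working-age = 9620; ratio = 13882/9620 × 100 = 144.3

144.3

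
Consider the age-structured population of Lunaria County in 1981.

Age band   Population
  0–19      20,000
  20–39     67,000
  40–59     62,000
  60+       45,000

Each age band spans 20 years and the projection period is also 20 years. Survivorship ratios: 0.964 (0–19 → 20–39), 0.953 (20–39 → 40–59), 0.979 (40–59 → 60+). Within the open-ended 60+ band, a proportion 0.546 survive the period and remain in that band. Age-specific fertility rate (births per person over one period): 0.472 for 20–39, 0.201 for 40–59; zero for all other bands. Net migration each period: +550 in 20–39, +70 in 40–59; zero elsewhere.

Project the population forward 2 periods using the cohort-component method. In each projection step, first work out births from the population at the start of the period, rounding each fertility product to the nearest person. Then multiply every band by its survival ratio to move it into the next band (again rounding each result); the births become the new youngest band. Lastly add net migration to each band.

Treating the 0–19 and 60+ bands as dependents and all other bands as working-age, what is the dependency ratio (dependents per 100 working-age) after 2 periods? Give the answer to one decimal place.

211.8

(Groups numbered youngest = 1 to oldest = 4.)
[period 1]
Births: 67000 * 0.472 = 31624 ; 62000 * 0.201 = 12462 → 44086
Group 2: 20000 * 0.964 = 19280
Group 3: 67000 * 0.953 = 63851
Group 4: 62000 * 0.979 + 45000 * 0.546 = 60698 + 24570 = 85268
Net migration: Group 2 + 550 → 19830; Group 3 + 70 → 63921
Population now: 0–19=44086, 20–39=19830, 40–59=63921, 60+=85268
[period 2]
Births: 19830 * 0.472 = 9360 ; 63921 * 0.201 = 12848 → 22208
Group 2: 44086 * 0.964 = 42499
Group 3: 19830 * 0.953 = 18898
Group 4: 63921 * 0.979 + 85268 * 0.546 = 62579 + 46556 = 109135
Net migration: Group 2 + 550 → 43049; Group 3 + 70 → 18968
Population now: 0–19=22208, 20–39=43049, 40–59=18968, 60+=109135
Dependents (band 0–19 + band 60+) = 22208 + 109135 = 131343; working-age = 62017; ratio = 131343/62017 × 100 = 211.8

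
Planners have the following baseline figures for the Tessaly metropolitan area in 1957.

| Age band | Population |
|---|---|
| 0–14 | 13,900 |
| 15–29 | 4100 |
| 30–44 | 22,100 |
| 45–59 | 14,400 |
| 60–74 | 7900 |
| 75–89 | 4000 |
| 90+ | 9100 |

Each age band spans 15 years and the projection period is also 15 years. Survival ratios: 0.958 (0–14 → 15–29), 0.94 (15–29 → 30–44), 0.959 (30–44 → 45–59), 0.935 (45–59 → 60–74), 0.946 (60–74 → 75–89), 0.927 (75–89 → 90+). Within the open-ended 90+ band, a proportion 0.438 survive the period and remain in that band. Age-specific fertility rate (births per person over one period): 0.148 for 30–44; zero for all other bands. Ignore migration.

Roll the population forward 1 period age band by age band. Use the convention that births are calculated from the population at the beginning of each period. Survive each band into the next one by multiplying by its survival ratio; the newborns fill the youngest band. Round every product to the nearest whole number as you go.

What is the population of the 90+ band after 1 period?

7694

Period 1.
Births: 22100 × 0.148 = 3271
15–29: 13900 × 0.958 = 13316
30–44: 4100 × 0.94 = 3854
45–59: 22100 × 0.959 = 21194
60–74: 14400 × 0.935 = 13464
75–89: 7900 × 0.946 = 7473
90+: 4000 × 0.927 + 9100 × 0.438 = 3708 + 3986 = 7694
Giving 3271 / 13316 / 3854 / 21194 / 13464 / 7473 / 7694.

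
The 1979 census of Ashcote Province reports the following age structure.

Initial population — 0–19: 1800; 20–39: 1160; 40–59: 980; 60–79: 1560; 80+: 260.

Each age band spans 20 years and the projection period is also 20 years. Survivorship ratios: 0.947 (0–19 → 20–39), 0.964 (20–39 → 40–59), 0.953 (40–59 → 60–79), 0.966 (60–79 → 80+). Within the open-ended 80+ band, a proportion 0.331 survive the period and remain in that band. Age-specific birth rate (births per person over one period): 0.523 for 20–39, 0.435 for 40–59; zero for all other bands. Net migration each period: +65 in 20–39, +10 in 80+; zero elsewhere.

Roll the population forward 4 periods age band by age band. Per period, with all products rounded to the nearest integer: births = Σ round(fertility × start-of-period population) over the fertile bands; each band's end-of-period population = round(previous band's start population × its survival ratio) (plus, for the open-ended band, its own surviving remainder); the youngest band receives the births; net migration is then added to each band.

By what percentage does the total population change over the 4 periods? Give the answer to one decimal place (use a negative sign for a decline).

18.9

— Period 1 —
Births: 1160 * 0.523 = 607 ; 980 * 0.435 = 426 → 1033
20–39: 1800 * 0.947 = 1705
40–59: 1160 * 0.964 = 1118
60–79: 980 * 0.953 = 934
80+: 1560 * 0.966 + 260 * 0.331 = 1507 + 86 = 1593
Net migration: 20–39 + 65 → 1770; 80+ + 10 → 1603
Giving 1033 / 1770 / 1118 / 934 / 1603.
— Period 2 —
Births: 1770 * 0.523 = 926 ; 1118 * 0.435 = 486 → 1412
20–39: 1033 * 0.947 = 978
40–59: 1770 * 0.964 = 1706
60–79: 1118 * 0.953 = 1065
80+: 934 * 0.966 + 1603 * 0.331 = 902 + 531 = 1433
Net migration: 20–39 + 65 → 1043; 80+ + 10 → 1443
Giving 1412 / 1043 / 1706 / 1065 / 1443.
— Period 3 —
Births: 1043 * 0.523 = 545 ; 1706 * 0.435 = 742 → 1287
20–39: 1412 * 0.947 = 1337
40–59: 1043 * 0.964 = 1005
60–79: 1706 * 0.953 = 1626
80+: 1065 * 0.966 + 1443 * 0.331 = 1029 + 478 = 1507
Net migration: 20–39 + 65 → 1402; 80+ + 10 → 1517
Giving 1287 / 1402 / 1005 / 1626 / 1517.
— Period 4 —
Births: 1402 * 0.523 = 733 ; 1005 * 0.435 = 437 → 1170
20–39: 1287 * 0.947 = 1219
40–59: 1402 * 0.964 = 1352
60–79: 1005 * 0.953 = 958
80+: 1626 * 0.966 + 1517 * 0.331 = 1571 + 502 = 2073
Net migration: 20–39 + 65 → 1284; 80+ + 10 → 2083
Giving 1170 / 1284 / 1352 / 958 / 2083.
Total: 5760 → 6847; change = 1087; percentage change = 18.9%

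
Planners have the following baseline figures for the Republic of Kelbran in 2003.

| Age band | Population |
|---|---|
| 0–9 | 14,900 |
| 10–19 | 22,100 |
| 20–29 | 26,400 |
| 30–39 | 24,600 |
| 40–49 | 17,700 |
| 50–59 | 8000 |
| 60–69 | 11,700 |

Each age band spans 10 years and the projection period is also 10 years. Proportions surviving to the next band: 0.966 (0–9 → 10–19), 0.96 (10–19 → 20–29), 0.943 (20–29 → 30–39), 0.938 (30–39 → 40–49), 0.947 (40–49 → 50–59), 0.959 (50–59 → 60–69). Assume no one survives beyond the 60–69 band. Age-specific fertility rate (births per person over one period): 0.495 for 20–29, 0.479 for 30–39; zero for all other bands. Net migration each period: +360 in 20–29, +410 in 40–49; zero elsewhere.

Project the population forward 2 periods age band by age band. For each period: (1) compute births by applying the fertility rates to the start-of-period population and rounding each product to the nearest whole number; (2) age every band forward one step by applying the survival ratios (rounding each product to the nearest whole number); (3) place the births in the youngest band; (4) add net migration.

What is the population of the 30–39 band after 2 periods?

20346

Call the bands 1 to 7, youngest first.
— Period 1 —
Births: 26400 × 0.495 = 13068, 24600 × 0.479 = 11783 → total 24851
Band 2: 14900 × 0.966 = 14393
Band 3: 22100 × 0.96 = 21216
Band 4: 26400 × 0.943 = 24895
Band 5: 24600 × 0.938 = 23075
Band 6: 17700 × 0.947 = 16762
Band 7: 8000 × 0.959 = 7672
Net migration: Band 3 + 360 → 21576; Band 5 + 410 → 23485
Population now: 0–9=24851, 10–19=14393, 20–29=21576, 30–39=24895, 40–49=23485, 50–59=16762, 60–69=7672
— Period 2 —
Births: 21576 × 0.495 = 10680, 24895 × 0.479 = 11925 → total 22605
Band 2: 24851 × 0.966 = 24006
Band 3: 14393 × 0.96 = 13817
Band 4: 21576 × 0.943 = 20346
Band 5: 24895 × 0.938 = 23352
Band 6: 23485 × 0.947 = 22240
Band 7: 16762 × 0.959 = 16075
Net migration: Band 3 + 360 → 14177; Band 5 + 410 → 23762
Population now: 0–9=22605, 10–19=24006, 20–29=14177, 30–39=20346, 40–49=23762, 50–59=22240, 60–69=16075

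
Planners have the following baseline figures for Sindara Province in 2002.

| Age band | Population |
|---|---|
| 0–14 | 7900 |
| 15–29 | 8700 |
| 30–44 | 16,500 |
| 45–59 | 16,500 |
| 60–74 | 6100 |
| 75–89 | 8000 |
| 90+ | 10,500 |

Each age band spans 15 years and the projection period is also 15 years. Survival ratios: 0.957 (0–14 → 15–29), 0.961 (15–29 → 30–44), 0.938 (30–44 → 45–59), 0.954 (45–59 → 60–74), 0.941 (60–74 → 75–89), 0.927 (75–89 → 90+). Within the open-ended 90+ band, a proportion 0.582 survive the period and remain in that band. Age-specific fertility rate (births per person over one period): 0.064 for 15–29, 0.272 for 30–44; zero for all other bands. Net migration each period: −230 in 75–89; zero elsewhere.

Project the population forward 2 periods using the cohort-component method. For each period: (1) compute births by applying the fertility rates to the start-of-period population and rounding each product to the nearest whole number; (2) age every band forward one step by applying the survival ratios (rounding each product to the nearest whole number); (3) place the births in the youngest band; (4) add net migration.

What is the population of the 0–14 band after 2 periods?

2758

— Period 1 —
Births: 8700 * 0.064 = 557 ; 16500 * 0.272 = 4488 → 5045
15–29: 7900 * 0.957 = 7560
30–44: 8700 * 0.961 = 8361
45–59: 16500 * 0.938 = 15477
60–74: 16500 * 0.954 = 15741
75–89: 6100 * 0.941 = 5740
90+: 8000 * 0.927 + 10500 * 0.582 = 7416 + 6111 = 13527
Net migration: 75–89 − 230 → 5510
→ [5045, 7560, 8361, 15477, 15741, 5510, 13527]
— Period 2 —
Births: 7560 * 0.064 = 484 ; 8361 * 0.272 = 2274 → 2758
15–29: 5045 * 0.957 = 4828
30–44: 7560 * 0.961 = 7265
45–59: 8361 * 0.938 = 7843
60–74: 15477 * 0.954 = 14765
75–89: 15741 * 0.941 = 14812
90+: 5510 * 0.927 + 13527 * 0.582 = 5108 + 7873 = 12981
Net migration: 75–89 − 230 → 14582
→ [2758, 4828, 7265, 7843, 14765, 14582, 12981]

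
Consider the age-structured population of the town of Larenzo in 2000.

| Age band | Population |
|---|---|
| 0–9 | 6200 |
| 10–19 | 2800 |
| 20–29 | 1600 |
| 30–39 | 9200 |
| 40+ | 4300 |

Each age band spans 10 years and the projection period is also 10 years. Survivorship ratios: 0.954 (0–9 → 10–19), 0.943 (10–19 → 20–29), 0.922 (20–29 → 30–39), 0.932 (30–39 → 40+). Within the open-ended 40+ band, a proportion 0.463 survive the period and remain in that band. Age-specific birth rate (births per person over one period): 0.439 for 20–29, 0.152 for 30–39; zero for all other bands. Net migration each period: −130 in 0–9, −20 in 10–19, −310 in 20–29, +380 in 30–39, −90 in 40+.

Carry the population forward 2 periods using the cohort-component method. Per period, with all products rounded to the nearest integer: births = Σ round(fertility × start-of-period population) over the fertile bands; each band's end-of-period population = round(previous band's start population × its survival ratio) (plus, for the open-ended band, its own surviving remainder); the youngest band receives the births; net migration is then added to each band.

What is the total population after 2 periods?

17300

Call the groups 1 to 5, youngest first.
Period 1.
Births: 1600 × 0.439 = 702  |  9200 × 0.152 = 1398 — total 2100
Group 2: 6200 × 0.954 = 5915
Group 3: 2800 × 0.943 = 2640
Group 4: 1600 × 0.922 = 1475
Group 5: 9200 × 0.932 + 4300 × 0.463 = 8574 + 1991 = 10565
Net migration: Group 1 − 130 → 1970; Group 2 − 20 → 5895; Group 3 − 310 → 2330; Group 4 + 380 → 1855; Group 5 − 90 → 10475
Giving 1970 / 5895 / 2330 / 1855 / 10475.
Period 2.
Births: 2330 × 0.439 = 1023  |  1855 × 0.152 = 282 — total 1305
Group 2: 1970 × 0.954 = 1879
Group 3: 5895 × 0.943 = 5559
Group 4: 2330 × 0.922 = 2148
Group 5: 1855 × 0.932 + 10475 × 0.463 = 1729 + 4850 = 6579
Net migration: Group 1 − 130 → 1175; Group 2 − 20 → 1859; Group 3 − 310 → 5249; Group 4 + 380 → 2528; Group 5 − 90 → 6489
Giving 1175 / 1859 / 5249 / 2528 / 6489.
Total after period 2: 1175 + 1859 + 5249 + 2528 + 6489 = 17300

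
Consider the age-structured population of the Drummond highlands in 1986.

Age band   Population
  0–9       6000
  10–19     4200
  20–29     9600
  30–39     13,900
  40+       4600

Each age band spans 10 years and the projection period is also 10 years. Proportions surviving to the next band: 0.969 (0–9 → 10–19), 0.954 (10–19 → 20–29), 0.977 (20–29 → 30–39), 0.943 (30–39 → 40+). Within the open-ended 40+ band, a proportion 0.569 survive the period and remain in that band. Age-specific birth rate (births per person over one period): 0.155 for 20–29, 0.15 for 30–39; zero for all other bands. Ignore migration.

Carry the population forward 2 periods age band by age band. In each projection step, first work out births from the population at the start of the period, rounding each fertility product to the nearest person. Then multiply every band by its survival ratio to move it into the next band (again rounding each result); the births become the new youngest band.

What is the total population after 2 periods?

32744

(Groups numbered youngest = 1 to oldest = 5.)
[period 1]
Births: 9600 * 0.155 = 1488 ; 13900 * 0.15 = 2085 — total 3573
Group 2: 6000 * 0.969 = 5814
Group 3: 4200 * 0.954 = 4007
Group 4: 9600 * 0.977 = 9379
Group 5: 13900 * 0.943 + 4600 * 0.569 = 13108 + 2617 = 15725
Population now: 0–9=3573, 10–19=5814, 20–29=4007, 30–39=9379, 40+=15725
[period 2]
Births: 4007 * 0.155 = 621 ; 9379 * 0.15 = 1407 — total 2028
Group 2: 3573 * 0.969 = 3462
Group 3: 5814 * 0.954 = 5547
Group 4: 4007 * 0.977 = 3915
Group 5: 9379 * 0.943 + 15725 * 0.569 = 8844 + 8948 = 17792
Population now: 0–9=2028, 10–19=3462, 20–29=5547, 30–39=3915, 40+=17792
Total after period 2: 2028 + 3462 + 5547 + 3915 + 17792 = 32744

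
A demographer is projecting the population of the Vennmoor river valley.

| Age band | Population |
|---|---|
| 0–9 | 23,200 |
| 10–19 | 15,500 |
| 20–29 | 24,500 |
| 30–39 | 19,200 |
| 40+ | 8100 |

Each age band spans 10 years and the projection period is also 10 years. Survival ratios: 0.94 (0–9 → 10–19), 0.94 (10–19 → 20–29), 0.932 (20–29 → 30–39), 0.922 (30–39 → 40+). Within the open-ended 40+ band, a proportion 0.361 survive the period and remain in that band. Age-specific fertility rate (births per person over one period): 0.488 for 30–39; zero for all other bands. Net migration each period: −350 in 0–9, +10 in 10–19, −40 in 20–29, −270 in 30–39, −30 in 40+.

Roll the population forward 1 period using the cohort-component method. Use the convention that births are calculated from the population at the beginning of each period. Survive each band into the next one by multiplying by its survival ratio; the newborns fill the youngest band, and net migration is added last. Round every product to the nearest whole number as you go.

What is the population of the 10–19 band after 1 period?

21818

Let band 1 be 0–9 through band 5 = 40+.
Period 1.
Births: 19200 × 0.488 = 9370
Band 2: 23200 × 0.94 = 21808
Band 3: 15500 × 0.94 = 14570
Band 4: 24500 × 0.932 = 22834
Band 5: 19200 × 0.922 + 8100 × 0.361 = 17702 + 2924 = 20626
Net migration: Band 1 − 350 → 9020; Band 2 + 10 → 21818; Band 3 − 40 → 14530; Band 4 − 270 → 22564; Band 5 − 30 → 20596
→ [9020, 21818, 14530, 22564, 20596]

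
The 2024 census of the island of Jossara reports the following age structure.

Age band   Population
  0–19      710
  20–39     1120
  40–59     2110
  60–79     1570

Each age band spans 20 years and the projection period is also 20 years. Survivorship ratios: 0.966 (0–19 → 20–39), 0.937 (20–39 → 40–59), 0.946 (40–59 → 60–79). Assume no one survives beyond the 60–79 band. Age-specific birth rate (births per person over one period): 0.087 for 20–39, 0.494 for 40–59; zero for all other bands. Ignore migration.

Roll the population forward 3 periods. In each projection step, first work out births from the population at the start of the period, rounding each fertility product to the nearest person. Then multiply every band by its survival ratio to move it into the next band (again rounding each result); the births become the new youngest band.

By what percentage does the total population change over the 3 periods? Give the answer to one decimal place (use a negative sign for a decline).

Period 1:
Births: 1120 × 0.087 = 97 ; 2110 × 0.494 = 1042 ⇒ total 1139
20–39: 710 × 0.966 = 686
40–59: 1120 × 0.937 = 1049
60–79: 2110 × 0.946 = 1996
Giving 1139 / 686 / 1049 / 1996.
Period 2:
Births: 686 × 0.087 = 60 ; 1049 × 0.494 = 518 ⇒ total 578
20–39: 1139 × 0.966 = 1100
40–59: 686 × 0.937 = 643
60–79: 1049 × 0.946 = 992
Giving 578 / 1100 / 643 / 992.
Period 3:
Births: 1100 × 0.087 = 96 ; 643 × 0.494 = 318 ⇒ total 414
20–39: 578 × 0.966 = 558
40–59: 1100 × 0.937 = 1031
60–79: 643 × 0.946 = 608
Giving 414 / 558 / 1031 / 608.
Total: 5510 → 2611; change = -2899; percentage change = -52.6%

-52.6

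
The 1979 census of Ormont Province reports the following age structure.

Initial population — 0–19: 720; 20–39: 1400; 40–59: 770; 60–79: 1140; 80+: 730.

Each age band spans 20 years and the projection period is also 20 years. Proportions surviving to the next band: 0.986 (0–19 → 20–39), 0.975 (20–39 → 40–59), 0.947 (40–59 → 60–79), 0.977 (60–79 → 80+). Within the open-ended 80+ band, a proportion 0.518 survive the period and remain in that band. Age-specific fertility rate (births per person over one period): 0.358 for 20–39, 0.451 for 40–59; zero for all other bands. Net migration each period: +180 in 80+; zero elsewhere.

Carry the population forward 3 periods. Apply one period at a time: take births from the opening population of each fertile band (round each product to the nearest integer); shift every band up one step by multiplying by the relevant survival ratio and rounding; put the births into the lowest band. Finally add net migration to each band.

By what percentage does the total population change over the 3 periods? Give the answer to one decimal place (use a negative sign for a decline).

After projecting period 1:
Births: 1400 × 0.358 = 501, 770 × 0.451 = 347 — total 848
20–39: 720 × 0.986 = 710
40–59: 1400 × 0.975 = 1365
60–79: 770 × 0.947 = 729
80+: 1140 × 0.977 + 730 × 0.518 = 1114 + 378 = 1492
Net migration: 80+ + 180 → 1672
→ [848, 710, 1365, 729, 1672]
After projecting period 2:
Births: 710 × 0.358 = 254, 1365 × 0.451 = 616 — total 870
20–39: 848 × 0.986 = 836
40–59: 710 × 0.975 = 692
60–79: 1365 × 0.947 = 1293
80+: 729 × 0.977 + 1672 × 0.518 = 712 + 866 = 1578
Net migration: 80+ + 180 → 1758
→ [870, 836, 692, 1293, 1758]
After projecting period 3:
Births: 836 × 0.358 = 299, 692 × 0.451 = 312 — total 611
20–39: 870 × 0.986 = 858
40–59: 836 × 0.975 = 815
60–79: 692 × 0.947 = 655
80+: 1293 × 0.977 + 1758 × 0.518 = 1263 + 911 = 2174
Net migration: 80+ + 180 → 2354
→ [611, 858, 815, 655, 2354]
Total: 4760 → 5293; change = 533; percentage change = 11.2%

11.2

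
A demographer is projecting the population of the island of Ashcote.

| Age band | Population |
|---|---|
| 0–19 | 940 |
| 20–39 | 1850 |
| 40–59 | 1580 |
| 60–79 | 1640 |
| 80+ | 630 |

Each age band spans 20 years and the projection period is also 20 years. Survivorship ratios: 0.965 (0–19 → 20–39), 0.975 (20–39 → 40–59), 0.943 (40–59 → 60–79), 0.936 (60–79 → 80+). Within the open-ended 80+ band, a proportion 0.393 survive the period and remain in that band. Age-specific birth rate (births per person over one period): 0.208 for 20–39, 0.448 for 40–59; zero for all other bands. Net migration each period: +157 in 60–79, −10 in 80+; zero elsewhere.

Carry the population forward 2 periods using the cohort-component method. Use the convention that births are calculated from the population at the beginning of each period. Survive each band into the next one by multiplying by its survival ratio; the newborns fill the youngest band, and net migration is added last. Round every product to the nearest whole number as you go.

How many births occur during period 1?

Let group 1 be 0–19 through group 5 = 80+.
[period 1]
Births: 1850 * 0.208 = 385 ; 1580 * 0.448 = 708 → 1093
Group 2: 940 * 0.965 = 907
Group 3: 1850 * 0.975 = 1804
Group 4: 1580 * 0.943 = 1490
Group 5: 1640 * 0.936 + 630 * 0.393 = 1535 + 248 = 1783
Net migration: Group 4 + 157 → 1647; Group 5 − 10 → 1773
Giving 1093 / 907 / 1804 / 1647 / 1773.

1093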